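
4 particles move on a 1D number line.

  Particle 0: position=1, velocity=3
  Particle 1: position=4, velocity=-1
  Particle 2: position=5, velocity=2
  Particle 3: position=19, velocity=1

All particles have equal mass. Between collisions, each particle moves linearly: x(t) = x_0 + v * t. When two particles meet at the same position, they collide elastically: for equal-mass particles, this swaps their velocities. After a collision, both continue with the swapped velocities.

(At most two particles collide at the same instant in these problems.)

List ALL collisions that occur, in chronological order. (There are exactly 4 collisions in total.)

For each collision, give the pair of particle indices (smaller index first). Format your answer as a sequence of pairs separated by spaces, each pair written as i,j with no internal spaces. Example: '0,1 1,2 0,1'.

Answer: 0,1 1,2 2,3 1,2

Derivation:
Collision at t=3/4: particles 0 and 1 swap velocities; positions: p0=13/4 p1=13/4 p2=13/2 p3=79/4; velocities now: v0=-1 v1=3 v2=2 v3=1
Collision at t=4: particles 1 and 2 swap velocities; positions: p0=0 p1=13 p2=13 p3=23; velocities now: v0=-1 v1=2 v2=3 v3=1
Collision at t=9: particles 2 and 3 swap velocities; positions: p0=-5 p1=23 p2=28 p3=28; velocities now: v0=-1 v1=2 v2=1 v3=3
Collision at t=14: particles 1 and 2 swap velocities; positions: p0=-10 p1=33 p2=33 p3=43; velocities now: v0=-1 v1=1 v2=2 v3=3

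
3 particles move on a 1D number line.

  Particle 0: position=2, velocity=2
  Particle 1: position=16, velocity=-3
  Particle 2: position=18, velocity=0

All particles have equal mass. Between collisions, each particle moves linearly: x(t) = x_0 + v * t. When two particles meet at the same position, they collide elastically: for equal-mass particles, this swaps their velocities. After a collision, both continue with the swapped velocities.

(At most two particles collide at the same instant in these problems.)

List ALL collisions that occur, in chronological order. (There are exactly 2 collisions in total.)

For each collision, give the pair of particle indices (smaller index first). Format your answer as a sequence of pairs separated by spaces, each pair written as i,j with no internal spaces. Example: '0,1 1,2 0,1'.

Collision at t=14/5: particles 0 and 1 swap velocities; positions: p0=38/5 p1=38/5 p2=18; velocities now: v0=-3 v1=2 v2=0
Collision at t=8: particles 1 and 2 swap velocities; positions: p0=-8 p1=18 p2=18; velocities now: v0=-3 v1=0 v2=2

Answer: 0,1 1,2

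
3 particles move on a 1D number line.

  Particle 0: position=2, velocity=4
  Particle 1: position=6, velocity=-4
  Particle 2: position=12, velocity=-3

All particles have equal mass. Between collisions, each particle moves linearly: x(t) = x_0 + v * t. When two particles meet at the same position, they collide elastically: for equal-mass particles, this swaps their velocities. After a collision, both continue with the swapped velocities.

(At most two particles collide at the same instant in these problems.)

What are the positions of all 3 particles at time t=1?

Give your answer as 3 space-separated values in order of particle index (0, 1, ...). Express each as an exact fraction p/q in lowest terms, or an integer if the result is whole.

Answer: 2 6 9

Derivation:
Collision at t=1/2: particles 0 and 1 swap velocities; positions: p0=4 p1=4 p2=21/2; velocities now: v0=-4 v1=4 v2=-3
Advance to t=1 (no further collisions before then); velocities: v0=-4 v1=4 v2=-3; positions = 2 6 9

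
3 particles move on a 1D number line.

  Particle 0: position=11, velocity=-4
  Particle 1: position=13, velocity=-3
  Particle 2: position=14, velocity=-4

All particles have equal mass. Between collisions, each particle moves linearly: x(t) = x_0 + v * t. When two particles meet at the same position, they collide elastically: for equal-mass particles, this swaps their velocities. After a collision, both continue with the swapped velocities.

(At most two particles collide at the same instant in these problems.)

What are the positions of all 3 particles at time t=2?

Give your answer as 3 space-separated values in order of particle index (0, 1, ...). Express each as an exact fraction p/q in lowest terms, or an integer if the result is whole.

Collision at t=1: particles 1 and 2 swap velocities; positions: p0=7 p1=10 p2=10; velocities now: v0=-4 v1=-4 v2=-3
Advance to t=2 (no further collisions before then); velocities: v0=-4 v1=-4 v2=-3; positions = 3 6 7

Answer: 3 6 7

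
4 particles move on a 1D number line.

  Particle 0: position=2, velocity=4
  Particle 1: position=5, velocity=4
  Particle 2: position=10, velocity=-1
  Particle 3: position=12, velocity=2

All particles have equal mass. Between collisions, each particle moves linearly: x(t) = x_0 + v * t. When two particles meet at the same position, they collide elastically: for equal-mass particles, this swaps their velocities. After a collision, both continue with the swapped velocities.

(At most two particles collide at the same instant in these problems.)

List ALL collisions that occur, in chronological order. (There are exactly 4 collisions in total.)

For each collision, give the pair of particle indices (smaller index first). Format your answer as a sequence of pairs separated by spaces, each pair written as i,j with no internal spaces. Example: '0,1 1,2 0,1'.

Collision at t=1: particles 1 and 2 swap velocities; positions: p0=6 p1=9 p2=9 p3=14; velocities now: v0=4 v1=-1 v2=4 v3=2
Collision at t=8/5: particles 0 and 1 swap velocities; positions: p0=42/5 p1=42/5 p2=57/5 p3=76/5; velocities now: v0=-1 v1=4 v2=4 v3=2
Collision at t=7/2: particles 2 and 3 swap velocities; positions: p0=13/2 p1=16 p2=19 p3=19; velocities now: v0=-1 v1=4 v2=2 v3=4
Collision at t=5: particles 1 and 2 swap velocities; positions: p0=5 p1=22 p2=22 p3=25; velocities now: v0=-1 v1=2 v2=4 v3=4

Answer: 1,2 0,1 2,3 1,2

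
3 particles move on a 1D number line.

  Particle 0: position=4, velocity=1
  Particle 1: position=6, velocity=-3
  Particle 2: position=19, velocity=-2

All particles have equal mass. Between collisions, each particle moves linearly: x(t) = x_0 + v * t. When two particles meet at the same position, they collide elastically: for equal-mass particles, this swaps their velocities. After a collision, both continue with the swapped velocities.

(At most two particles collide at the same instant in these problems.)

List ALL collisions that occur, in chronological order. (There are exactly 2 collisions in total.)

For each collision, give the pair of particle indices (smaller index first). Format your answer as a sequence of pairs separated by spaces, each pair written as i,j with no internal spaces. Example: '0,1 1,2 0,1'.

Answer: 0,1 1,2

Derivation:
Collision at t=1/2: particles 0 and 1 swap velocities; positions: p0=9/2 p1=9/2 p2=18; velocities now: v0=-3 v1=1 v2=-2
Collision at t=5: particles 1 and 2 swap velocities; positions: p0=-9 p1=9 p2=9; velocities now: v0=-3 v1=-2 v2=1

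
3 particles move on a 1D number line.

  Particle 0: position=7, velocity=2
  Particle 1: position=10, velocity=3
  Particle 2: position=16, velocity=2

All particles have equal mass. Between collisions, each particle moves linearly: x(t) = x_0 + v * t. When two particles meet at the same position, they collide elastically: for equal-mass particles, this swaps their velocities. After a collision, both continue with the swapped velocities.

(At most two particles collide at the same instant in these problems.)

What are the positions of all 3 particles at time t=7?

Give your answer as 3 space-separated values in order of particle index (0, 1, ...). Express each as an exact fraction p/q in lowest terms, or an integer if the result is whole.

Answer: 21 30 31

Derivation:
Collision at t=6: particles 1 and 2 swap velocities; positions: p0=19 p1=28 p2=28; velocities now: v0=2 v1=2 v2=3
Advance to t=7 (no further collisions before then); velocities: v0=2 v1=2 v2=3; positions = 21 30 31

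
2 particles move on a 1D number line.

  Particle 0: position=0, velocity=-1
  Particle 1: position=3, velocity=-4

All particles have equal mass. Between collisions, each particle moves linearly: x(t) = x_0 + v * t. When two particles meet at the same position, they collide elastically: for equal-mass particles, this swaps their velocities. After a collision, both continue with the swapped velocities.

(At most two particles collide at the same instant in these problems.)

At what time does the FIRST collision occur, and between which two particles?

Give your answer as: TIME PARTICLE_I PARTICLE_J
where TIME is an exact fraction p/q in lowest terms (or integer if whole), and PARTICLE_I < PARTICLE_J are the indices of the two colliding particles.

Pair (0,1): pos 0,3 vel -1,-4 -> gap=3, closing at 3/unit, collide at t=1
Earliest collision: t=1 between 0 and 1

Answer: 1 0 1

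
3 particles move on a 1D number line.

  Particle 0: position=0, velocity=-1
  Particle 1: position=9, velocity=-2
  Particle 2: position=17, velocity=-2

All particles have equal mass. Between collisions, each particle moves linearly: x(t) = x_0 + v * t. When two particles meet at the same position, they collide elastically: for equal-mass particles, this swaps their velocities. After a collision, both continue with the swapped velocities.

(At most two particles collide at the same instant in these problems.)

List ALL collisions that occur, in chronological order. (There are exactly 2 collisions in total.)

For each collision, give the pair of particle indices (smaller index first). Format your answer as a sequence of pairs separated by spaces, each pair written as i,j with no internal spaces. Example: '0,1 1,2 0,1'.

Collision at t=9: particles 0 and 1 swap velocities; positions: p0=-9 p1=-9 p2=-1; velocities now: v0=-2 v1=-1 v2=-2
Collision at t=17: particles 1 and 2 swap velocities; positions: p0=-25 p1=-17 p2=-17; velocities now: v0=-2 v1=-2 v2=-1

Answer: 0,1 1,2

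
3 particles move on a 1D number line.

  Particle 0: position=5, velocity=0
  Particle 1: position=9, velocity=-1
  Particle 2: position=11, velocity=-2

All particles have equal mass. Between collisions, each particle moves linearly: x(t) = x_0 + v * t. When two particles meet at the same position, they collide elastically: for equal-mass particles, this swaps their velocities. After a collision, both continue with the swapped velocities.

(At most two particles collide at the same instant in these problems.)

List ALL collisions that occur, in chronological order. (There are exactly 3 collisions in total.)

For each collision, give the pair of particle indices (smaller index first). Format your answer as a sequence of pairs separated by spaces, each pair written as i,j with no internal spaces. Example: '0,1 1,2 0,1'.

Answer: 1,2 0,1 1,2

Derivation:
Collision at t=2: particles 1 and 2 swap velocities; positions: p0=5 p1=7 p2=7; velocities now: v0=0 v1=-2 v2=-1
Collision at t=3: particles 0 and 1 swap velocities; positions: p0=5 p1=5 p2=6; velocities now: v0=-2 v1=0 v2=-1
Collision at t=4: particles 1 and 2 swap velocities; positions: p0=3 p1=5 p2=5; velocities now: v0=-2 v1=-1 v2=0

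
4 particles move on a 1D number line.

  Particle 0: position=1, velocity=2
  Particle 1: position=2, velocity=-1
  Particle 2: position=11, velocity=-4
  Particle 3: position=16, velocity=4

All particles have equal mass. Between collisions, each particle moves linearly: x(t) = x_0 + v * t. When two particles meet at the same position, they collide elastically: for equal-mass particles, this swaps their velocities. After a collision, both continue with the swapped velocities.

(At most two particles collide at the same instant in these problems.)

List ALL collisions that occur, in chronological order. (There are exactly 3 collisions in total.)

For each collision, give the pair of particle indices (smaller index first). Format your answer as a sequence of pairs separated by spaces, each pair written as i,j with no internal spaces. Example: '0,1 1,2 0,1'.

Collision at t=1/3: particles 0 and 1 swap velocities; positions: p0=5/3 p1=5/3 p2=29/3 p3=52/3; velocities now: v0=-1 v1=2 v2=-4 v3=4
Collision at t=5/3: particles 1 and 2 swap velocities; positions: p0=1/3 p1=13/3 p2=13/3 p3=68/3; velocities now: v0=-1 v1=-4 v2=2 v3=4
Collision at t=3: particles 0 and 1 swap velocities; positions: p0=-1 p1=-1 p2=7 p3=28; velocities now: v0=-4 v1=-1 v2=2 v3=4

Answer: 0,1 1,2 0,1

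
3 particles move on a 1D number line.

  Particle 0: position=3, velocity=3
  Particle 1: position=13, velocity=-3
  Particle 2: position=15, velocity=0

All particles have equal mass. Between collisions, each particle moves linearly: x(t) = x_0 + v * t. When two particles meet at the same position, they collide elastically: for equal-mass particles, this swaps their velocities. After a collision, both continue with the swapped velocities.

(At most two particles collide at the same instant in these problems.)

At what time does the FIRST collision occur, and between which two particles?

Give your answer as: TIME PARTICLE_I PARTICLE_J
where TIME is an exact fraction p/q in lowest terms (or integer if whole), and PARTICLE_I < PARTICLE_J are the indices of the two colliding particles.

Answer: 5/3 0 1

Derivation:
Pair (0,1): pos 3,13 vel 3,-3 -> gap=10, closing at 6/unit, collide at t=5/3
Pair (1,2): pos 13,15 vel -3,0 -> not approaching (rel speed -3 <= 0)
Earliest collision: t=5/3 between 0 and 1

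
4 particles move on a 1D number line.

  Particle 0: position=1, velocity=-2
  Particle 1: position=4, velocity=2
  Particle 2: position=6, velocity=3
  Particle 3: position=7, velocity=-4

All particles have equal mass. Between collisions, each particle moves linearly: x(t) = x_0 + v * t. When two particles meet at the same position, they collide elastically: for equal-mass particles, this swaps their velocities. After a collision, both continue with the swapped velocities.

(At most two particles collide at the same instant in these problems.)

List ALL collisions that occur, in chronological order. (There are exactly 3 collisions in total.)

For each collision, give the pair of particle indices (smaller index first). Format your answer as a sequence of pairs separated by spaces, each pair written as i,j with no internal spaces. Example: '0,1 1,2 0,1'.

Answer: 2,3 1,2 0,1

Derivation:
Collision at t=1/7: particles 2 and 3 swap velocities; positions: p0=5/7 p1=30/7 p2=45/7 p3=45/7; velocities now: v0=-2 v1=2 v2=-4 v3=3
Collision at t=1/2: particles 1 and 2 swap velocities; positions: p0=0 p1=5 p2=5 p3=15/2; velocities now: v0=-2 v1=-4 v2=2 v3=3
Collision at t=3: particles 0 and 1 swap velocities; positions: p0=-5 p1=-5 p2=10 p3=15; velocities now: v0=-4 v1=-2 v2=2 v3=3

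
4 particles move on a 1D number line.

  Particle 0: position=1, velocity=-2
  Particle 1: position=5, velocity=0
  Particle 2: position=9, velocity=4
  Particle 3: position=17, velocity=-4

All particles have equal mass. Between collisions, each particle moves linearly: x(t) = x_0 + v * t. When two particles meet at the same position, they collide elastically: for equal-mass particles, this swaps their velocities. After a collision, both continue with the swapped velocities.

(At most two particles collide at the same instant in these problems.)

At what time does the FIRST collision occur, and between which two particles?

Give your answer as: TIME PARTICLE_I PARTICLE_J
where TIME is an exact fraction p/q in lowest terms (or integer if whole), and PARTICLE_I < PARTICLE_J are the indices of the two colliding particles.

Answer: 1 2 3

Derivation:
Pair (0,1): pos 1,5 vel -2,0 -> not approaching (rel speed -2 <= 0)
Pair (1,2): pos 5,9 vel 0,4 -> not approaching (rel speed -4 <= 0)
Pair (2,3): pos 9,17 vel 4,-4 -> gap=8, closing at 8/unit, collide at t=1
Earliest collision: t=1 between 2 and 3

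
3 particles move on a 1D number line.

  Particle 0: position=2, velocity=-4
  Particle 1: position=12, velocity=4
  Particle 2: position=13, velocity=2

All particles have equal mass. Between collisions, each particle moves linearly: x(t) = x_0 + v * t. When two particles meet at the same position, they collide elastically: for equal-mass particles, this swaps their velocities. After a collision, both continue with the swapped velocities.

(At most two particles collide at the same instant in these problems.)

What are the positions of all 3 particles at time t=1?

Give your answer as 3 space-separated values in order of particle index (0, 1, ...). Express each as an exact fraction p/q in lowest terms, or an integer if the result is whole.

Collision at t=1/2: particles 1 and 2 swap velocities; positions: p0=0 p1=14 p2=14; velocities now: v0=-4 v1=2 v2=4
Advance to t=1 (no further collisions before then); velocities: v0=-4 v1=2 v2=4; positions = -2 15 16

Answer: -2 15 16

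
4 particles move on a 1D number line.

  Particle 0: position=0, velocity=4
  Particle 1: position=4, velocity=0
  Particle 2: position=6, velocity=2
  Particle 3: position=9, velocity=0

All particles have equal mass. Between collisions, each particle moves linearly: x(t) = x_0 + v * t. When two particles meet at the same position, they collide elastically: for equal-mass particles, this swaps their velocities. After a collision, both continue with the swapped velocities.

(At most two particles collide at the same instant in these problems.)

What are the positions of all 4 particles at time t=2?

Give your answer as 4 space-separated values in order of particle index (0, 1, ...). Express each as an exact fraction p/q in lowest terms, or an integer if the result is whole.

Collision at t=1: particles 0 and 1 swap velocities; positions: p0=4 p1=4 p2=8 p3=9; velocities now: v0=0 v1=4 v2=2 v3=0
Collision at t=3/2: particles 2 and 3 swap velocities; positions: p0=4 p1=6 p2=9 p3=9; velocities now: v0=0 v1=4 v2=0 v3=2
Advance to t=2 (no further collisions before then); velocities: v0=0 v1=4 v2=0 v3=2; positions = 4 8 9 10

Answer: 4 8 9 10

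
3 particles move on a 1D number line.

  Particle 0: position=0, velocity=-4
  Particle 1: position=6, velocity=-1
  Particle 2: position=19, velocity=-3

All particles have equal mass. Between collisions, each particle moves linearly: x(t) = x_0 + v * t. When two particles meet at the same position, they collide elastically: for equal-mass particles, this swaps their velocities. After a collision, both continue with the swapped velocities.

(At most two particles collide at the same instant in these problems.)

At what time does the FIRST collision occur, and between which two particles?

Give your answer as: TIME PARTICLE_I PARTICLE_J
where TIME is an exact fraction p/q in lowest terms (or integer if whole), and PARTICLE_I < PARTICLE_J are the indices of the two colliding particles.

Answer: 13/2 1 2

Derivation:
Pair (0,1): pos 0,6 vel -4,-1 -> not approaching (rel speed -3 <= 0)
Pair (1,2): pos 6,19 vel -1,-3 -> gap=13, closing at 2/unit, collide at t=13/2
Earliest collision: t=13/2 between 1 and 2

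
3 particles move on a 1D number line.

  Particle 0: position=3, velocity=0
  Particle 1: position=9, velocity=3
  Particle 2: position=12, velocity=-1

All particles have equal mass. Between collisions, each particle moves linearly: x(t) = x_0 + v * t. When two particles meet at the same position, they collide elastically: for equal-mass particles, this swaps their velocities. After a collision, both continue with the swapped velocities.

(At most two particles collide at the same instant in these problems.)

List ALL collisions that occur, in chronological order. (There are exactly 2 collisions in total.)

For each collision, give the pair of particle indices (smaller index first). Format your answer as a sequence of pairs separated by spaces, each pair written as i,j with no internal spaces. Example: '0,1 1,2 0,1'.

Answer: 1,2 0,1

Derivation:
Collision at t=3/4: particles 1 and 2 swap velocities; positions: p0=3 p1=45/4 p2=45/4; velocities now: v0=0 v1=-1 v2=3
Collision at t=9: particles 0 and 1 swap velocities; positions: p0=3 p1=3 p2=36; velocities now: v0=-1 v1=0 v2=3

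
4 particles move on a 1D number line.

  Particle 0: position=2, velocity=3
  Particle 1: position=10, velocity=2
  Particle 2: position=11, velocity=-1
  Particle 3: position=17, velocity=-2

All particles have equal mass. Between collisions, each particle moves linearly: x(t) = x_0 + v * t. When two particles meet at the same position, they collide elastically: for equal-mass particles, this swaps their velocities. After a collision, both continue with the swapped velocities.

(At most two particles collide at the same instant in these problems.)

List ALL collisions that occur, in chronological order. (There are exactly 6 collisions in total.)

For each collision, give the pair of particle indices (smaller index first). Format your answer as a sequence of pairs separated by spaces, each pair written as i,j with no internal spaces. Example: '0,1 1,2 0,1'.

Answer: 1,2 2,3 0,1 1,2 0,1 2,3

Derivation:
Collision at t=1/3: particles 1 and 2 swap velocities; positions: p0=3 p1=32/3 p2=32/3 p3=49/3; velocities now: v0=3 v1=-1 v2=2 v3=-2
Collision at t=7/4: particles 2 and 3 swap velocities; positions: p0=29/4 p1=37/4 p2=27/2 p3=27/2; velocities now: v0=3 v1=-1 v2=-2 v3=2
Collision at t=9/4: particles 0 and 1 swap velocities; positions: p0=35/4 p1=35/4 p2=25/2 p3=29/2; velocities now: v0=-1 v1=3 v2=-2 v3=2
Collision at t=3: particles 1 and 2 swap velocities; positions: p0=8 p1=11 p2=11 p3=16; velocities now: v0=-1 v1=-2 v2=3 v3=2
Collision at t=6: particles 0 and 1 swap velocities; positions: p0=5 p1=5 p2=20 p3=22; velocities now: v0=-2 v1=-1 v2=3 v3=2
Collision at t=8: particles 2 and 3 swap velocities; positions: p0=1 p1=3 p2=26 p3=26; velocities now: v0=-2 v1=-1 v2=2 v3=3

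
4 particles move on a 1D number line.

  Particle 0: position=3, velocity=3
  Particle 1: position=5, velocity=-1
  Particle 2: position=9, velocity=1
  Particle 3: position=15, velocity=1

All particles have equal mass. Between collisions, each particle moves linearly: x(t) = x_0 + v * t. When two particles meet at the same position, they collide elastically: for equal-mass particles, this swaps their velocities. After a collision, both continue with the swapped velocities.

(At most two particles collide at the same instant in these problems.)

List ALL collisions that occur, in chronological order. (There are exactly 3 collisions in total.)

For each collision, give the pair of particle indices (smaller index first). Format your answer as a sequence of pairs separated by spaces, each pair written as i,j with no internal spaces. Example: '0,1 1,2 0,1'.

Collision at t=1/2: particles 0 and 1 swap velocities; positions: p0=9/2 p1=9/2 p2=19/2 p3=31/2; velocities now: v0=-1 v1=3 v2=1 v3=1
Collision at t=3: particles 1 and 2 swap velocities; positions: p0=2 p1=12 p2=12 p3=18; velocities now: v0=-1 v1=1 v2=3 v3=1
Collision at t=6: particles 2 and 3 swap velocities; positions: p0=-1 p1=15 p2=21 p3=21; velocities now: v0=-1 v1=1 v2=1 v3=3

Answer: 0,1 1,2 2,3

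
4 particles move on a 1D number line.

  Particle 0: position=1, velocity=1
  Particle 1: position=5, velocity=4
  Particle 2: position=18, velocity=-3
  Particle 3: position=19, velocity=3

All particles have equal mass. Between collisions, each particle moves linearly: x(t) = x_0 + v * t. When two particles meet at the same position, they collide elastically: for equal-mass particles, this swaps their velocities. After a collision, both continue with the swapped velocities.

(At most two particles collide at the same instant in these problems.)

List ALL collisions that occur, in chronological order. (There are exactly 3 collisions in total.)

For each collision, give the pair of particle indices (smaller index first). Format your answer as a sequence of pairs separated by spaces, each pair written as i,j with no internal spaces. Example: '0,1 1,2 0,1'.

Answer: 1,2 0,1 2,3

Derivation:
Collision at t=13/7: particles 1 and 2 swap velocities; positions: p0=20/7 p1=87/7 p2=87/7 p3=172/7; velocities now: v0=1 v1=-3 v2=4 v3=3
Collision at t=17/4: particles 0 and 1 swap velocities; positions: p0=21/4 p1=21/4 p2=22 p3=127/4; velocities now: v0=-3 v1=1 v2=4 v3=3
Collision at t=14: particles 2 and 3 swap velocities; positions: p0=-24 p1=15 p2=61 p3=61; velocities now: v0=-3 v1=1 v2=3 v3=4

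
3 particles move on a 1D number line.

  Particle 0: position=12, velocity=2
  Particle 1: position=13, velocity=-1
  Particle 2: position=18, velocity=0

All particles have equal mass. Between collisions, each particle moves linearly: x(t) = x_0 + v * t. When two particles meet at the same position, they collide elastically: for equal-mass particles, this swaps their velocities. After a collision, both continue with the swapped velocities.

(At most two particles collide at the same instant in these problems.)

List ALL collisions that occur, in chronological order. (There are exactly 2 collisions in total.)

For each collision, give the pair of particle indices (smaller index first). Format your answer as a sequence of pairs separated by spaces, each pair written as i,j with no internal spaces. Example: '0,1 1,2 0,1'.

Collision at t=1/3: particles 0 and 1 swap velocities; positions: p0=38/3 p1=38/3 p2=18; velocities now: v0=-1 v1=2 v2=0
Collision at t=3: particles 1 and 2 swap velocities; positions: p0=10 p1=18 p2=18; velocities now: v0=-1 v1=0 v2=2

Answer: 0,1 1,2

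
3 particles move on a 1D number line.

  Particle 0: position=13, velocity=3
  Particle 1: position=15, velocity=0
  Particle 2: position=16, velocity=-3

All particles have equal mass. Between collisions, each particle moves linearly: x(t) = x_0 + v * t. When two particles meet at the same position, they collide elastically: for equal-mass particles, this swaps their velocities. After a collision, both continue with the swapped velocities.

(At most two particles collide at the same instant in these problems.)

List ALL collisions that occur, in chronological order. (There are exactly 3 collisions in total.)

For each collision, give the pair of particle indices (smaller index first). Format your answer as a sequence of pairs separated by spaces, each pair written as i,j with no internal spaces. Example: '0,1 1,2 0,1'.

Answer: 1,2 0,1 1,2

Derivation:
Collision at t=1/3: particles 1 and 2 swap velocities; positions: p0=14 p1=15 p2=15; velocities now: v0=3 v1=-3 v2=0
Collision at t=1/2: particles 0 and 1 swap velocities; positions: p0=29/2 p1=29/2 p2=15; velocities now: v0=-3 v1=3 v2=0
Collision at t=2/3: particles 1 and 2 swap velocities; positions: p0=14 p1=15 p2=15; velocities now: v0=-3 v1=0 v2=3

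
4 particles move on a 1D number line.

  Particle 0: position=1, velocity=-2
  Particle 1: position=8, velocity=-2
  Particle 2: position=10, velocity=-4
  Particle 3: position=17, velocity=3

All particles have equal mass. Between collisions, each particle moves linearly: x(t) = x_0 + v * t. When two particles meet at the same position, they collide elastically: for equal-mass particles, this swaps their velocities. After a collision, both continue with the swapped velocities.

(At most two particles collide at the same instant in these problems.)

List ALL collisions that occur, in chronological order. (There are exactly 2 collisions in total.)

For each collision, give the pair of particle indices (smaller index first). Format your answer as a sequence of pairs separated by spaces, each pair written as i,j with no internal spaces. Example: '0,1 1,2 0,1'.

Collision at t=1: particles 1 and 2 swap velocities; positions: p0=-1 p1=6 p2=6 p3=20; velocities now: v0=-2 v1=-4 v2=-2 v3=3
Collision at t=9/2: particles 0 and 1 swap velocities; positions: p0=-8 p1=-8 p2=-1 p3=61/2; velocities now: v0=-4 v1=-2 v2=-2 v3=3

Answer: 1,2 0,1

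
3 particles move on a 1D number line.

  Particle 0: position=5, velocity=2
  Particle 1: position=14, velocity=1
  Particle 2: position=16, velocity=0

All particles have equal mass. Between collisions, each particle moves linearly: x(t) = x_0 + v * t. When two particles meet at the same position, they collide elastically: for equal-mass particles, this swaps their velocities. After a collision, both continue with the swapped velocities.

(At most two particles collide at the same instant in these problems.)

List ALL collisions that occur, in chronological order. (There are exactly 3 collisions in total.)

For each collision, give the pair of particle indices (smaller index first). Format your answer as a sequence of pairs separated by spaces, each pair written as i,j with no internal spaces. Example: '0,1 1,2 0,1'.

Collision at t=2: particles 1 and 2 swap velocities; positions: p0=9 p1=16 p2=16; velocities now: v0=2 v1=0 v2=1
Collision at t=11/2: particles 0 and 1 swap velocities; positions: p0=16 p1=16 p2=39/2; velocities now: v0=0 v1=2 v2=1
Collision at t=9: particles 1 and 2 swap velocities; positions: p0=16 p1=23 p2=23; velocities now: v0=0 v1=1 v2=2

Answer: 1,2 0,1 1,2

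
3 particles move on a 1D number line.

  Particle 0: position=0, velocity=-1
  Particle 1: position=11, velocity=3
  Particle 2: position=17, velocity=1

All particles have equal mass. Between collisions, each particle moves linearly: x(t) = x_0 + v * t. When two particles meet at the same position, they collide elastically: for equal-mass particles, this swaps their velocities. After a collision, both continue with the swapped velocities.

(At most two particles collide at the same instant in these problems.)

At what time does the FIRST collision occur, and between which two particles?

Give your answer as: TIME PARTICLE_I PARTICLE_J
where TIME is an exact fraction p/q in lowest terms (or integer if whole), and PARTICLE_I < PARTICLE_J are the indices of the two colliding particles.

Answer: 3 1 2

Derivation:
Pair (0,1): pos 0,11 vel -1,3 -> not approaching (rel speed -4 <= 0)
Pair (1,2): pos 11,17 vel 3,1 -> gap=6, closing at 2/unit, collide at t=3
Earliest collision: t=3 between 1 and 2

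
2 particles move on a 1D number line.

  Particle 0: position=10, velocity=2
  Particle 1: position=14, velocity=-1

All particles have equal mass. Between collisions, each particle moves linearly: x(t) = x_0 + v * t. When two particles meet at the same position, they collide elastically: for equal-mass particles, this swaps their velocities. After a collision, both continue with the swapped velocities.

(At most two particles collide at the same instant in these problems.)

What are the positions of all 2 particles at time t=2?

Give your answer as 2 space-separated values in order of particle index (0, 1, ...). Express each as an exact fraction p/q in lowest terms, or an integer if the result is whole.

Answer: 12 14

Derivation:
Collision at t=4/3: particles 0 and 1 swap velocities; positions: p0=38/3 p1=38/3; velocities now: v0=-1 v1=2
Advance to t=2 (no further collisions before then); velocities: v0=-1 v1=2; positions = 12 14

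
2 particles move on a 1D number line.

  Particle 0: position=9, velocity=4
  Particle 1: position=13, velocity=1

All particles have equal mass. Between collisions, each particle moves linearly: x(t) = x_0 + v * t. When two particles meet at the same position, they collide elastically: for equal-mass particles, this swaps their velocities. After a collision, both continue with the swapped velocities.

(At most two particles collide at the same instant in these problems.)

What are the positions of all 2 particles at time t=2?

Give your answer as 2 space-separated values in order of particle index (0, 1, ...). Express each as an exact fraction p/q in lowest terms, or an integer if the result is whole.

Answer: 15 17

Derivation:
Collision at t=4/3: particles 0 and 1 swap velocities; positions: p0=43/3 p1=43/3; velocities now: v0=1 v1=4
Advance to t=2 (no further collisions before then); velocities: v0=1 v1=4; positions = 15 17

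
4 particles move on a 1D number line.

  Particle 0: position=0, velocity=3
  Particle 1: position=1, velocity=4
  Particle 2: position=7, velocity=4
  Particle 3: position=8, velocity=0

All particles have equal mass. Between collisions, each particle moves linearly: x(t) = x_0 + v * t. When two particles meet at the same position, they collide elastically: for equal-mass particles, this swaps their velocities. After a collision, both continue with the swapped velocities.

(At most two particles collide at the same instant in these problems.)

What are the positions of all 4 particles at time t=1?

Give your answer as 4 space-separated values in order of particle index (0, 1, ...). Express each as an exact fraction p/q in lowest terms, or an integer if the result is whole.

Collision at t=1/4: particles 2 and 3 swap velocities; positions: p0=3/4 p1=2 p2=8 p3=8; velocities now: v0=3 v1=4 v2=0 v3=4
Advance to t=1 (no further collisions before then); velocities: v0=3 v1=4 v2=0 v3=4; positions = 3 5 8 11

Answer: 3 5 8 11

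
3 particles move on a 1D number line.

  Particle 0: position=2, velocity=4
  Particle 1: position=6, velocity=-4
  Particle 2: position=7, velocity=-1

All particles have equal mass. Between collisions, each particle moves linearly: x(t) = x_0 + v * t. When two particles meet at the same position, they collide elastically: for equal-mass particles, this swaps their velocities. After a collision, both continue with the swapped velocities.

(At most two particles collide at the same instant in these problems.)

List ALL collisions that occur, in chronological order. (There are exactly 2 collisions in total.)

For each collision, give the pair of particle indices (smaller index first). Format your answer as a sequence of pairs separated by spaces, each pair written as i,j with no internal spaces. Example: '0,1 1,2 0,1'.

Collision at t=1/2: particles 0 and 1 swap velocities; positions: p0=4 p1=4 p2=13/2; velocities now: v0=-4 v1=4 v2=-1
Collision at t=1: particles 1 and 2 swap velocities; positions: p0=2 p1=6 p2=6; velocities now: v0=-4 v1=-1 v2=4

Answer: 0,1 1,2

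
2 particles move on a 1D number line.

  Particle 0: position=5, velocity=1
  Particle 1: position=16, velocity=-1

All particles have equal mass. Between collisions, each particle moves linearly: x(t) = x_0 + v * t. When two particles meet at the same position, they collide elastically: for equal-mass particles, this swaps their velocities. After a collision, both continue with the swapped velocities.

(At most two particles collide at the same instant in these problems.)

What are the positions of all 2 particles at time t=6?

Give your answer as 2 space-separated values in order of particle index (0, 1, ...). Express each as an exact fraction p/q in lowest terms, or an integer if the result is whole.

Answer: 10 11

Derivation:
Collision at t=11/2: particles 0 and 1 swap velocities; positions: p0=21/2 p1=21/2; velocities now: v0=-1 v1=1
Advance to t=6 (no further collisions before then); velocities: v0=-1 v1=1; positions = 10 11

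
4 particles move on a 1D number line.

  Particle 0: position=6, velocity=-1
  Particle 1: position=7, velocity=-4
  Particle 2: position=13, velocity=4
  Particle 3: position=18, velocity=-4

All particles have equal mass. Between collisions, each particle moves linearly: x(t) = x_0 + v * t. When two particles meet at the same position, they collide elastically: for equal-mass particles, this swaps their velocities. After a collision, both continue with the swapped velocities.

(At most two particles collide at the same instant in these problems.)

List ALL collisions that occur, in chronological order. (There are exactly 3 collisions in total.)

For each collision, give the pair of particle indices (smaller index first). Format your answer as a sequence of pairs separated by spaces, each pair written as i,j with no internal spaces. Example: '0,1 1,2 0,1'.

Answer: 0,1 2,3 1,2

Derivation:
Collision at t=1/3: particles 0 and 1 swap velocities; positions: p0=17/3 p1=17/3 p2=43/3 p3=50/3; velocities now: v0=-4 v1=-1 v2=4 v3=-4
Collision at t=5/8: particles 2 and 3 swap velocities; positions: p0=9/2 p1=43/8 p2=31/2 p3=31/2; velocities now: v0=-4 v1=-1 v2=-4 v3=4
Collision at t=4: particles 1 and 2 swap velocities; positions: p0=-9 p1=2 p2=2 p3=29; velocities now: v0=-4 v1=-4 v2=-1 v3=4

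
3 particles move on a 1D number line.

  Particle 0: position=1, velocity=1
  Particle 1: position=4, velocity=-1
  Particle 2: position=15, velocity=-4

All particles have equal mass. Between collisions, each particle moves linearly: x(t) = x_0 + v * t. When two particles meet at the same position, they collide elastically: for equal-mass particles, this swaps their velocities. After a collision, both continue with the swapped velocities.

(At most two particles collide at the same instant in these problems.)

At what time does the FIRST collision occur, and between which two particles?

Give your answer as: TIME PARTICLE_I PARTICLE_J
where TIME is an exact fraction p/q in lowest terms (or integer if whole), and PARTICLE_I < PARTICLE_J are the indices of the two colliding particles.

Answer: 3/2 0 1

Derivation:
Pair (0,1): pos 1,4 vel 1,-1 -> gap=3, closing at 2/unit, collide at t=3/2
Pair (1,2): pos 4,15 vel -1,-4 -> gap=11, closing at 3/unit, collide at t=11/3
Earliest collision: t=3/2 between 0 and 1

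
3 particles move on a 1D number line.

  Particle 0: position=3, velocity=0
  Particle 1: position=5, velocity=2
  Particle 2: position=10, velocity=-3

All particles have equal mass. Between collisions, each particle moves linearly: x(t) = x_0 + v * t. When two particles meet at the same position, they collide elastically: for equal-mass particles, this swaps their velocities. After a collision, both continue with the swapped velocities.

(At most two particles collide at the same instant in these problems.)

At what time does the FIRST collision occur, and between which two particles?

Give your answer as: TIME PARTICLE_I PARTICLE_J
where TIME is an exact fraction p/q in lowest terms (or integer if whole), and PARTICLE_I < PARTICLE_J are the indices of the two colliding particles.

Answer: 1 1 2

Derivation:
Pair (0,1): pos 3,5 vel 0,2 -> not approaching (rel speed -2 <= 0)
Pair (1,2): pos 5,10 vel 2,-3 -> gap=5, closing at 5/unit, collide at t=1
Earliest collision: t=1 between 1 and 2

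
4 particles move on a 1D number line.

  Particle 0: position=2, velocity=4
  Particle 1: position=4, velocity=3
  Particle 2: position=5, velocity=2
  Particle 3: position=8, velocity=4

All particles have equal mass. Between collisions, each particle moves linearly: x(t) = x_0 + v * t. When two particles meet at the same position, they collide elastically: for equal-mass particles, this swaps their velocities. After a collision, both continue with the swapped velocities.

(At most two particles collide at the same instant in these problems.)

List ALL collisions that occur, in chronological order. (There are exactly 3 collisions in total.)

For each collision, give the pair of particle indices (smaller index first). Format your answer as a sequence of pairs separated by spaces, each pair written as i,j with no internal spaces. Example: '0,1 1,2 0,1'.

Answer: 1,2 0,1 1,2

Derivation:
Collision at t=1: particles 1 and 2 swap velocities; positions: p0=6 p1=7 p2=7 p3=12; velocities now: v0=4 v1=2 v2=3 v3=4
Collision at t=3/2: particles 0 and 1 swap velocities; positions: p0=8 p1=8 p2=17/2 p3=14; velocities now: v0=2 v1=4 v2=3 v3=4
Collision at t=2: particles 1 and 2 swap velocities; positions: p0=9 p1=10 p2=10 p3=16; velocities now: v0=2 v1=3 v2=4 v3=4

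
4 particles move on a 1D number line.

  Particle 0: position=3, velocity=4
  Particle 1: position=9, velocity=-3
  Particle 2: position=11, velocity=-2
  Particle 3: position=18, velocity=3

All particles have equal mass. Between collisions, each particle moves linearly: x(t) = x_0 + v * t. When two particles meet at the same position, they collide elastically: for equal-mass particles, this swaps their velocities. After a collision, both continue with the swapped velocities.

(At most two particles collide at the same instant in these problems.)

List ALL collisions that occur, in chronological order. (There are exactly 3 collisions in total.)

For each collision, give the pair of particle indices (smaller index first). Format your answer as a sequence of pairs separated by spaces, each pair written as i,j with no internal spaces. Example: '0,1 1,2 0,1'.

Answer: 0,1 1,2 2,3

Derivation:
Collision at t=6/7: particles 0 and 1 swap velocities; positions: p0=45/7 p1=45/7 p2=65/7 p3=144/7; velocities now: v0=-3 v1=4 v2=-2 v3=3
Collision at t=4/3: particles 1 and 2 swap velocities; positions: p0=5 p1=25/3 p2=25/3 p3=22; velocities now: v0=-3 v1=-2 v2=4 v3=3
Collision at t=15: particles 2 and 3 swap velocities; positions: p0=-36 p1=-19 p2=63 p3=63; velocities now: v0=-3 v1=-2 v2=3 v3=4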